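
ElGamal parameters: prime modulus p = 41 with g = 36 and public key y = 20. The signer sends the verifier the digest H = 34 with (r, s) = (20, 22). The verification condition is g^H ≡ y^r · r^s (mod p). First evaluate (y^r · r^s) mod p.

20^2 = 400 ≡ 31
20^4 ≡ 31^2 = 961 ≡ 18
20^8 ≡ 18^2 = 324 ≡ 37
20^16 ≡ 37^2 = 1369 ≡ 16
20 = 16 + 4, so 20^20 ≡ 16·18 ≡ 1 (mod 41)
20^2 = 400 ≡ 31
20^4 ≡ 31^2 = 961 ≡ 18
20^8 ≡ 18^2 = 324 ≡ 37
20^16 ≡ 37^2 = 1369 ≡ 16
22 = 16 + 4 + 2, so 20^22 ≡ 16·18·31 ≡ 31 (mod 41)
y^r · r^s ≡ 1·31 = 31 ≡ 31 (mod 41)

31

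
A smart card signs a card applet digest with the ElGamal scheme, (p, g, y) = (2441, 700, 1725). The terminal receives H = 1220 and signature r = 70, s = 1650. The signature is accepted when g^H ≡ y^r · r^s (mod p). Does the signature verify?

Left side g^H mod p:
700^2 = 490000 ≡ 1800
700^4 ≡ 1800^2 = 3240000 ≡ 793
700^8 ≡ 793^2 = 628849 ≡ 1512
700^16 ≡ 1512^2 = 2286144 ≡ 1368
700^32 ≡ 1368^2 = 1871424 ≡ 1618
700^64 ≡ 1618^2 = 2617924 ≡ 1172
700^128 ≡ 1172^2 = 1373584 ≡ 1742
700^256 ≡ 1742^2 = 3034564 ≡ 401
700^512 ≡ 401^2 = 160801 ≡ 2136
700^1024 ≡ 2136^2 = 4562496 ≡ 267
1220 = 1024 + 128 + 64 + 4, so 700^1220 ≡ 267·1742·1172·793 ≡ 2440 (mod 2441)
Right side y^r · r^s mod p:
1725^2 = 2975625 ≡ 46
1725^4 ≡ 46^2 = 2116
1725^8 ≡ 2116^2 = 4477456 ≡ 662
1725^16 ≡ 662^2 = 438244 ≡ 1305
1725^32 ≡ 1305^2 = 1703025 ≡ 1648
1725^64 ≡ 1648^2 = 2715904 ≡ 1512
70 = 64 + 4 + 2, so 1725^70 ≡ 1512·2116·46 ≡ 1701 (mod 2441)
70^2 = 4900 ≡ 18
70^4 ≡ 18^2 = 324
70^8 ≡ 324^2 = 104976 ≡ 13
70^16 ≡ 13^2 = 169
70^32 ≡ 169^2 = 28561 ≡ 1710
70^64 ≡ 1710^2 = 2924100 ≡ 2223
70^128 ≡ 2223^2 = 4941729 ≡ 1145
70^256 ≡ 1145^2 = 1311025 ≡ 208
70^512 ≡ 208^2 = 43264 ≡ 1767
70^1024 ≡ 1767^2 = 3122289 ≡ 250
1650 = 1024 + 512 + 64 + 32 + 16 + 2, so 70^1650 ≡ 250·1767·2223·1710·169·18 ≡ 1712 (mod 2441)
1701·1712 = 2912112 ≡ 2440 (mod 2441)
2440 ≡ 2440 (mod 2441), so the signature is genuine.

verifies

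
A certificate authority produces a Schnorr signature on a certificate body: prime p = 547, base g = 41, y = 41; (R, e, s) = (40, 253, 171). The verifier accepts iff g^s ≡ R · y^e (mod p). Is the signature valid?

g^s mod p:
Squares mod 547: 41^1≡41, 41^2≡40, 41^4≡506, 41^8≡40, 41^16≡506, 41^32≡40, 41^64≡506, 41^128≡40
171 = 128 + 32 + 8 + 2 + 1, so 41^171 ≡ 40·40·40·40·41 ≡ 546 (mod 547)
R · y^e mod p:
Squares mod 547: 41^1≡41, 41^2≡40, 41^4≡506, 41^8≡40, 41^16≡506, 41^32≡40, 41^64≡506, 41^128≡40
253 = 128 + 64 + 32 + 16 + 8 + 4 + 1, so 41^253 ≡ 40·506·40·506·40·506·41 ≡ 41 (mod 547)
40·41 = 1640 ≡ 546 (mod 547)
546 ≡ 546 (mod 547); signature holds.

valid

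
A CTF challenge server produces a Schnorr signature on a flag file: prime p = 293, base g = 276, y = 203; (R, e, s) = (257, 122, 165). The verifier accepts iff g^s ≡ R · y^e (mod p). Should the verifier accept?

g^s mod p:
Squares mod 293: 276^1≡276, 276^2≡289, 276^4≡16, 276^8≡256, 276^16≡197, 276^32≡133, 276^64≡109, 276^128≡161
165 = 128 + 32 + 4 + 1, so 276^165 ≡ 161·133·16·276 ≡ 211 (mod 293)
R · y^e mod p:
Squares mod 293: 203^1≡203, 203^2≡189, 203^4≡268, 203^8≡39, 203^16≡56, 203^32≡206, 203^64≡244
122 = 64 + 32 + 16 + 8 + 2, so 203^122 ≡ 244·206·56·39·189 ≡ 141 (mod 293)
257·141 = 36237 ≡ 198 (mod 293)
211 ≠ 198; the check fails.

reject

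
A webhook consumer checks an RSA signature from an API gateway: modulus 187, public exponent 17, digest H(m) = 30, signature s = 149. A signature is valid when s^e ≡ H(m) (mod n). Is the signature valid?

valid

Squares mod 187: s^1≡149, s^2≡135, s^4≡86, s^8≡103, s^16≡137
17 = 16 + 1, so s^17 ≡ 137·149 ≡ 30 (mod 187)
Since 30 equals the digest 30, verification succeeds.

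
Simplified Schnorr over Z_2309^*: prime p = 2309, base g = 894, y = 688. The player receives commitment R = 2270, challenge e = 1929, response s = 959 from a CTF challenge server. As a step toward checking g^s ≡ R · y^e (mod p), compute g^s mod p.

876

894^2 = 799236 ≡ 322
894^4 ≡ 322^2 = 103684 ≡ 2088
894^8 ≡ 2088^2 = 4359744 ≡ 352
894^16 ≡ 352^2 = 123904 ≡ 1527
894^32 ≡ 1527^2 = 2331729 ≡ 1948
894^64 ≡ 1948^2 = 3794704 ≡ 1017
894^128 ≡ 1017^2 = 1034289 ≡ 2166
894^256 ≡ 2166^2 = 4691556 ≡ 1977
894^512 ≡ 1977^2 = 3908529 ≡ 1701
959 = 512 + 256 + 128 + 32 + 16 + 8 + 4 + 2 + 1, so 894^959 ≡ 1701·1977·2166·1948·1527·352·2088·322·894 ≡ 876 (mod 2309)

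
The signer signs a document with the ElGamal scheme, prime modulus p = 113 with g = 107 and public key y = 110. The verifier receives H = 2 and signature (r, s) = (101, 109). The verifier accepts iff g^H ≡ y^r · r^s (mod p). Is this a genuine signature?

genuine

Left side g^H mod p:
107^2 = 11449 ≡ 36
Right side y^r · r^s mod p:
110^2 = 12100 ≡ 9
110^4 ≡ 9^2 = 81
110^8 ≡ 81^2 = 6561 ≡ 7
110^16 ≡ 7^2 = 49
110^32 ≡ 49^2 = 2401 ≡ 28
110^64 ≡ 28^2 = 784 ≡ 106
101 = 64 + 32 + 4 + 1, so 110^101 ≡ 106·28·81·110 ≡ 55 (mod 113)
101^2 = 10201 ≡ 31
101^4 ≡ 31^2 = 961 ≡ 57
101^8 ≡ 57^2 = 3249 ≡ 85
101^16 ≡ 85^2 = 7225 ≡ 106
101^32 ≡ 106^2 = 11236 ≡ 49
101^64 ≡ 49^2 = 2401 ≡ 28
109 = 64 + 32 + 8 + 4 + 1, so 101^109 ≡ 28·49·85·57·101 ≡ 89 (mod 113)
55·89 = 4895 ≡ 36 (mod 113)
36 ≡ 36 (mod 113), so the signature is genuine.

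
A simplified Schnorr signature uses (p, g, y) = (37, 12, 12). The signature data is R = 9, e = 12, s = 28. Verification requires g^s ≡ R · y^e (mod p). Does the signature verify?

g^s mod p:
12^2 = 144 ≡ 33
12^4 ≡ 33^2 = 1089 ≡ 16
12^8 ≡ 16^2 = 256 ≡ 34
12^16 ≡ 34^2 = 1156 ≡ 9
28 = 16 + 8 + 4, so 12^28 ≡ 9·34·16 ≡ 12 (mod 37)
R · y^e mod p:
12^2 = 144 ≡ 33
12^4 ≡ 33^2 = 1089 ≡ 16
12^8 ≡ 16^2 = 256 ≡ 34
12 = 8 + 4, so 12^12 ≡ 34·16 ≡ 26 (mod 37)
9·26 = 234 ≡ 12 (mod 37)
12 ≡ 12 (mod 37); signature holds.

verifies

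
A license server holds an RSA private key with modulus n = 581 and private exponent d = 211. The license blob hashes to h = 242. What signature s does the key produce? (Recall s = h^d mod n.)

543

h^2 ≡ 242^2 = 58564 ≡ 464
h^4 ≡ 464^2 = 215296 ≡ 326
h^8 ≡ 326^2 = 106276 ≡ 534
h^16 ≡ 534^2 = 285156 ≡ 466
h^32 ≡ 466^2 = 217156 ≡ 443
h^64 ≡ 443^2 = 196249 ≡ 452
h^128 ≡ 452^2 = 204304 ≡ 373
211 = 128 + 64 + 16 + 2 + 1, so h^211 ≡ 373·452·466·464·242 ≡ 543 (mod 581)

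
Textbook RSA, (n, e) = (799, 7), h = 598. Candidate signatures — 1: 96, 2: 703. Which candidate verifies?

1

Candidate 1: Squares mod 799: 96^1≡96, 96^2≡427, 96^4≡157; 7 = 4 + 2 + 1, so 96^7 ≡ 157·427·96 ≡ 598 (mod 799)
  → matches h = 598
Candidate 2: Squares mod 799: 703^1≡703, 703^2≡427, 703^4≡157; 7 = 4 + 2 + 1, so 703^7 ≡ 157·427·703 ≡ 201 (mod 799)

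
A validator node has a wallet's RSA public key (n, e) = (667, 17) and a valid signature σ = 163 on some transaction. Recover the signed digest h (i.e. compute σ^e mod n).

σ^2 ≡ 163^2 = 26569 ≡ 556
σ^4 ≡ 556^2 = 309136 ≡ 315
σ^8 ≡ 315^2 = 99225 ≡ 509
σ^16 ≡ 509^2 = 259081 ≡ 285
17 = 16 + 1, so σ^17 ≡ 285·163 ≡ 432 (mod 667)

432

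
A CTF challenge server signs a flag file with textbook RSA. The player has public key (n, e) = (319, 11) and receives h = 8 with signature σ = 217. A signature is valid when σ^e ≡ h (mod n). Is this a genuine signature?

genuine

Squares mod 319: σ^1≡217, σ^2≡196, σ^4≡136, σ^8≡313
11 = 8 + 2 + 1, so σ^11 ≡ 313·196·217 ≡ 8 (mod 319)
σ^11 mod 319 = 8 matches h.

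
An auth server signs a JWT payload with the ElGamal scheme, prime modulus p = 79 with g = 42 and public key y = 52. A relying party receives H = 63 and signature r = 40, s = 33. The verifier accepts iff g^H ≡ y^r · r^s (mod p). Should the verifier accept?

Left side g^H mod p:
42^2 = 1764 ≡ 26
42^4 ≡ 26^2 = 676 ≡ 44
42^8 ≡ 44^2 = 1936 ≡ 40
42^16 ≡ 40^2 = 1600 ≡ 20
42^32 ≡ 20^2 = 400 ≡ 5
63 = 32 + 16 + 8 + 4 + 2 + 1, so 42^63 ≡ 5·20·40·44·26·42 ≡ 10 (mod 79)
Right side y^r · r^s mod p:
52^2 = 2704 ≡ 18
52^4 ≡ 18^2 = 324 ≡ 8
52^8 ≡ 8^2 = 64
52^16 ≡ 64^2 = 4096 ≡ 67
52^32 ≡ 67^2 = 4489 ≡ 65
40 = 32 + 8, so 52^40 ≡ 65·64 ≡ 52 (mod 79)
40^2 = 1600 ≡ 20
40^4 ≡ 20^2 = 400 ≡ 5
40^8 ≡ 5^2 = 25
40^16 ≡ 25^2 = 625 ≡ 72
40^32 ≡ 72^2 = 5184 ≡ 49
33 = 32 + 1, so 40^33 ≡ 49·40 ≡ 64 (mod 79)
52·64 = 3328 ≡ 10 (mod 79)
10 ≡ 10 (mod 79), so the signature is genuine.

accept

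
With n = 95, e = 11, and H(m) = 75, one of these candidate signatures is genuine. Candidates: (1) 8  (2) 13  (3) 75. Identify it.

3

Candidate 1: Squares mod 95: 8^1≡8, 8^2≡64, 8^4≡11, 8^8≡26; 11 = 8 + 2 + 1, so 8^11 ≡ 26·64·8 ≡ 12 (mod 95)
Candidate 2: Squares mod 95: 13^1≡13, 13^2≡74, 13^4≡61, 13^8≡16; 11 = 8 + 2 + 1, so 13^11 ≡ 16·74·13 ≡ 2 (mod 95)
Candidate 3: Squares mod 95: 75^1≡75, 75^2≡20, 75^4≡20, 75^8≡20; 11 = 8 + 2 + 1, so 75^11 ≡ 20·20·75 ≡ 75 (mod 95)
  → matches H(m) = 75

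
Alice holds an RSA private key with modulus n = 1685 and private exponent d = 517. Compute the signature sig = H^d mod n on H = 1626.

981

H^2 ≡ 1626^2 = 2643876 ≡ 111
H^4 ≡ 111^2 = 12321 ≡ 526
H^8 ≡ 526^2 = 276676 ≡ 336
H^16 ≡ 336^2 = 112896 ≡ 1
H^32 ≡ 1^2 = 1
H^64 ≡ 1^2 = 1
H^128 ≡ 1^2 = 1
H^256 ≡ 1^2 = 1
H^512 ≡ 1^2 = 1
517 = 512 + 4 + 1, so H^517 ≡ 1·526·1626 ≡ 981 (mod 1685)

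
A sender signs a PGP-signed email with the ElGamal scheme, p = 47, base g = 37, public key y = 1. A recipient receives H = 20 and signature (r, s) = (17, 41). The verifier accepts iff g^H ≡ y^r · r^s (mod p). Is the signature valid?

valid

Left side g^H mod p:
37^2 = 1369 ≡ 6
37^4 ≡ 6^2 = 36
37^8 ≡ 36^2 = 1296 ≡ 27
37^16 ≡ 27^2 = 729 ≡ 24
20 = 16 + 4, so 37^20 ≡ 24·36 ≡ 18 (mod 47)
Right side y^r · r^s mod p:
1^2 = 1
1^4 ≡ 1^2 = 1
1^8 ≡ 1^2 = 1
1^16 ≡ 1^2 = 1
17 = 16 + 1, so 1^17 ≡ 1·1 ≡ 1 (mod 47)
17^2 = 289 ≡ 7
17^4 ≡ 7^2 = 49 ≡ 2
17^8 ≡ 2^2 = 4
17^16 ≡ 4^2 = 16
17^32 ≡ 16^2 = 256 ≡ 21
41 = 32 + 8 + 1, so 17^41 ≡ 21·4·17 ≡ 18 (mod 47)
1·18 = 18 ≡ 18 (mod 47)
18 ≡ 18 (mod 47), so the signature is genuine.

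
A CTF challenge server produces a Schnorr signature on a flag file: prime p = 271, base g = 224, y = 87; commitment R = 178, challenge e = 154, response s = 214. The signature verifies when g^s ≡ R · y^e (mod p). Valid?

yes

g^s mod p:
Squares mod 271: 224^1≡224, 224^2≡41, 224^4≡55, 224^8≡44, 224^16≡39, 224^32≡166, 224^64≡185, 224^128≡79
214 = 128 + 64 + 16 + 4 + 2, so 224^214 ≡ 79·185·39·55·41 ≡ 31 (mod 271)
R · y^e mod p:
Squares mod 271: 87^1≡87, 87^2≡252, 87^4≡90, 87^8≡241, 87^16≡87, 87^32≡252, 87^64≡90, 87^128≡241
154 = 128 + 16 + 8 + 2, so 87^154 ≡ 241·87·241·252 ≡ 90 (mod 271)
178·90 = 16020 ≡ 31 (mod 271)
31 ≡ 31 (mod 271); signature holds.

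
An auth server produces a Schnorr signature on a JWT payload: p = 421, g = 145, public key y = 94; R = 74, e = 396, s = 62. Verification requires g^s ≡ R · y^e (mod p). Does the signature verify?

g^s mod p:
145^2 = 21025 ≡ 396
145^4 ≡ 396^2 = 156816 ≡ 204
145^8 ≡ 204^2 = 41616 ≡ 358
145^16 ≡ 358^2 = 128164 ≡ 180
145^32 ≡ 180^2 = 32400 ≡ 404
62 = 32 + 16 + 8 + 4 + 2, so 145^62 ≡ 404·180·358·204·396 ≡ 140 (mod 421)
R · y^e mod p:
94^2 = 8836 ≡ 416
94^4 ≡ 416^2 = 173056 ≡ 25
94^8 ≡ 25^2 = 625 ≡ 204
94^16 ≡ 204^2 = 41616 ≡ 358
94^32 ≡ 358^2 = 128164 ≡ 180
94^64 ≡ 180^2 = 32400 ≡ 404
94^128 ≡ 404^2 = 163216 ≡ 289
94^256 ≡ 289^2 = 83521 ≡ 163
396 = 256 + 128 + 8 + 4, so 94^396 ≡ 163·289·204·25 ≡ 366 (mod 421)
74·366 = 27084 ≡ 140 (mod 421)
140 ≡ 140 (mod 421); signature holds.

verifies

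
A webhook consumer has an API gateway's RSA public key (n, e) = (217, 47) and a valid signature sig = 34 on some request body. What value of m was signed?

146

sig^2 ≡ 34^2 = 1156 ≡ 71
sig^4 ≡ 71^2 = 5041 ≡ 50
sig^8 ≡ 50^2 = 2500 ≡ 113
sig^16 ≡ 113^2 = 12769 ≡ 183
sig^32 ≡ 183^2 = 33489 ≡ 71
47 = 32 + 8 + 4 + 2 + 1, so sig^47 ≡ 71·113·50·71·34 ≡ 146 (mod 217)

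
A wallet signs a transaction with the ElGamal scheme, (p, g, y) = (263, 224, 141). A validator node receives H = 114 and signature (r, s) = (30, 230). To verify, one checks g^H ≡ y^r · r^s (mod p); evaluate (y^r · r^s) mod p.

50

141^2 = 19881 ≡ 156
141^4 ≡ 156^2 = 24336 ≡ 140
141^8 ≡ 140^2 = 19600 ≡ 138
141^16 ≡ 138^2 = 19044 ≡ 108
30 = 16 + 8 + 4 + 2, so 141^30 ≡ 108·138·140·156 ≡ 95 (mod 263)
30^2 = 900 ≡ 111
30^4 ≡ 111^2 = 12321 ≡ 223
30^8 ≡ 223^2 = 49729 ≡ 22
30^16 ≡ 22^2 = 484 ≡ 221
30^32 ≡ 221^2 = 48841 ≡ 186
30^64 ≡ 186^2 = 34596 ≡ 143
30^128 ≡ 143^2 = 20449 ≡ 198
230 = 128 + 64 + 32 + 4 + 2, so 30^230 ≡ 198·143·186·223·111 ≡ 222 (mod 263)
y^r · r^s ≡ 95·222 = 21090 ≡ 50 (mod 263)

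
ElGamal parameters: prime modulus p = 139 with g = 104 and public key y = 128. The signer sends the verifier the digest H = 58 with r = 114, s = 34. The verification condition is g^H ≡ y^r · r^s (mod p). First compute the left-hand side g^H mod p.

104^2 = 10816 ≡ 113
104^4 ≡ 113^2 = 12769 ≡ 120
104^8 ≡ 120^2 = 14400 ≡ 83
104^16 ≡ 83^2 = 6889 ≡ 78
104^32 ≡ 78^2 = 6084 ≡ 107
58 = 32 + 16 + 8 + 2, so 104^58 ≡ 107·78·83·113 ≡ 118 (mod 139)

118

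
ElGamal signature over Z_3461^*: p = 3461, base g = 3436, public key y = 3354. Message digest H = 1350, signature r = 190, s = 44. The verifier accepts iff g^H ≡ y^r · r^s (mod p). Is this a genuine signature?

forged

Left side g^H mod p:
Squares mod 3461: 3436^1≡3436, 3436^2≡625, 3436^4≡2993, 3436^8≡981, 3436^16≡203, 3436^32≡3138, 3436^64≡499, 3436^128≡3270, 3436^256≡1871, 3436^512≡1570, 3436^1024≡668
1350 = 1024 + 256 + 64 + 4 + 2, so 3436^1350 ≡ 668·1871·499·2993·625 ≡ 1869 (mod 3461)
Right side y^r · r^s mod p:
Squares mod 3461: 3354^1≡3354, 3354^2≡1066, 3354^4≡1148, 3354^8≡2724, 3354^16≡3253, 3354^32≡1732, 3354^64≡2598, 3354^128≡654
190 = 128 + 32 + 16 + 8 + 4 + 2, so 3354^190 ≡ 654·1732·3253·2724·1148·1066 ≡ 1490 (mod 3461)
Squares mod 3461: 190^1≡190, 190^2≡1490, 190^4≡1599, 190^8≡2583, 190^16≡2542, 190^32≡77
44 = 32 + 8 + 4, so 190^44 ≡ 77·2583·1599 ≡ 2341 (mod 3461)
1490·2341 = 3488090 ≡ 2863 (mod 3461)
1869 ≠ 2863, so verification fails.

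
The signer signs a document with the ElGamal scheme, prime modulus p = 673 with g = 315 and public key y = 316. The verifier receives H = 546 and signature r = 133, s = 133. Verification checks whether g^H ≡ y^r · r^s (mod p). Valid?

yes

Left side g^H mod p:
315^2 = 99225 ≡ 294
315^4 ≡ 294^2 = 86436 ≡ 292
315^8 ≡ 292^2 = 85264 ≡ 466
315^16 ≡ 466^2 = 217156 ≡ 450
315^32 ≡ 450^2 = 202500 ≡ 600
315^64 ≡ 600^2 = 360000 ≡ 618
315^128 ≡ 618^2 = 381924 ≡ 333
315^256 ≡ 333^2 = 110889 ≡ 517
315^512 ≡ 517^2 = 267289 ≡ 108
546 = 512 + 32 + 2, so 315^546 ≡ 108·600·294 ≡ 589 (mod 673)
Right side y^r · r^s mod p:
316^2 = 99856 ≡ 252
316^4 ≡ 252^2 = 63504 ≡ 242
316^8 ≡ 242^2 = 58564 ≡ 13
316^16 ≡ 13^2 = 169
316^32 ≡ 169^2 = 28561 ≡ 295
316^64 ≡ 295^2 = 87025 ≡ 208
316^128 ≡ 208^2 = 43264 ≡ 192
133 = 128 + 4 + 1, so 316^133 ≡ 192·242·316 ≡ 456 (mod 673)
133^2 = 17689 ≡ 191
133^4 ≡ 191^2 = 36481 ≡ 139
133^8 ≡ 139^2 = 19321 ≡ 477
133^16 ≡ 477^2 = 227529 ≡ 55
133^32 ≡ 55^2 = 3025 ≡ 333
133^64 ≡ 333^2 = 110889 ≡ 517
133^128 ≡ 517^2 = 267289 ≡ 108
133 = 128 + 4 + 1, so 133^133 ≡ 108·139·133 ≡ 478 (mod 673)
456·478 = 217968 ≡ 589 (mod 673)
589 ≡ 589 (mod 673), so the signature is genuine.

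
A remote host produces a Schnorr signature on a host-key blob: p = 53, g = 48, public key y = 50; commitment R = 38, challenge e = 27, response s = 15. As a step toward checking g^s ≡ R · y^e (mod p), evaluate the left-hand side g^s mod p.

8

48^2 = 2304 ≡ 25
48^4 ≡ 25^2 = 625 ≡ 42
48^8 ≡ 42^2 = 1764 ≡ 15
15 = 8 + 4 + 2 + 1, so 48^15 ≡ 15·42·25·48 ≡ 8 (mod 53)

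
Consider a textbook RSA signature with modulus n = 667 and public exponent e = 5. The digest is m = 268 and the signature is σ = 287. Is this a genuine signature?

σ^2 ≡ 287^2 = 82369 ≡ 328
σ^4 ≡ 328^2 = 107584 ≡ 197
5 = 4 + 1, so σ^5 ≡ 197·287 ≡ 511 (mod 667)
σ^5 mod 667 = 511, but m = 268.

forged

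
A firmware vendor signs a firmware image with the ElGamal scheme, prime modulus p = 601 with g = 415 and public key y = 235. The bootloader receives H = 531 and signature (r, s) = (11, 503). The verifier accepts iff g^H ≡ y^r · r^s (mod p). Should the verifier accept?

Left side g^H mod p:
415^2 = 172225 ≡ 339
415^4 ≡ 339^2 = 114921 ≡ 130
415^8 ≡ 130^2 = 16900 ≡ 72
415^16 ≡ 72^2 = 5184 ≡ 376
415^32 ≡ 376^2 = 141376 ≡ 141
415^64 ≡ 141^2 = 19881 ≡ 48
415^128 ≡ 48^2 = 2304 ≡ 501
415^256 ≡ 501^2 = 251001 ≡ 384
415^512 ≡ 384^2 = 147456 ≡ 211
531 = 512 + 16 + 2 + 1, so 415^531 ≡ 211·376·339·415 ≡ 204 (mod 601)
Right side y^r · r^s mod p:
235^2 = 55225 ≡ 534
235^4 ≡ 534^2 = 285156 ≡ 282
235^8 ≡ 282^2 = 79524 ≡ 192
11 = 8 + 2 + 1, so 235^11 ≡ 192·534·235 ≡ 591 (mod 601)
11^2 = 121
11^4 ≡ 121^2 = 14641 ≡ 217
11^8 ≡ 217^2 = 47089 ≡ 211
11^16 ≡ 211^2 = 44521 ≡ 47
11^32 ≡ 47^2 = 2209 ≡ 406
11^64 ≡ 406^2 = 164836 ≡ 162
11^128 ≡ 162^2 = 26244 ≡ 401
11^256 ≡ 401^2 = 160801 ≡ 334
503 = 256 + 128 + 64 + 32 + 16 + 4 + 2 + 1, so 11^503 ≡ 334·401·162·406·47·217·121·11 ≡ 220 (mod 601)
591·220 = 130020 ≡ 204 (mod 601)
204 ≡ 204 (mod 601), so the signature is genuine.

accept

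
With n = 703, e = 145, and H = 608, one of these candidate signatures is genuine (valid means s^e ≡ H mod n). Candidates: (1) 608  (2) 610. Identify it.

Candidate 1: 608^2 = 369664 ≡ 589; 608^4 ≡ 589^2 = 346921 ≡ 342; 608^8 ≡ 342^2 = 116964 ≡ 266; 608^16 ≡ 266^2 = 70756 ≡ 456; 608^32 ≡ 456^2 = 207936 ≡ 551; 608^64 ≡ 551^2 = 303601 ≡ 608; 608^128 ≡ 608^2 = 369664 ≡ 589; 145 = 128 + 16 + 1, so 608^145 ≡ 589·456·608 ≡ 608 (mod 703)
  → matches H = 608
Candidate 2: 610^2 = 372100 ≡ 213; 610^4 ≡ 213^2 = 45369 ≡ 377; 610^8 ≡ 377^2 = 142129 ≡ 123; 610^16 ≡ 123^2 = 15129 ≡ 366; 610^32 ≡ 366^2 = 133956 ≡ 386; 610^64 ≡ 386^2 = 148996 ≡ 663; 610^128 ≡ 663^2 = 439569 ≡ 194; 145 = 128 + 16 + 1, so 610^145 ≡ 194·366·610 ≡ 610 (mod 703)

1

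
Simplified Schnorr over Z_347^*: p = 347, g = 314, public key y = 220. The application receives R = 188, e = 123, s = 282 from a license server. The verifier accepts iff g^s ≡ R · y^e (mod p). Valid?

g^s mod p:
314^2 = 98596 ≡ 48
314^4 ≡ 48^2 = 2304 ≡ 222
314^8 ≡ 222^2 = 49284 ≡ 10
314^16 ≡ 10^2 = 100
314^32 ≡ 100^2 = 10000 ≡ 284
314^64 ≡ 284^2 = 80656 ≡ 152
314^128 ≡ 152^2 = 23104 ≡ 202
314^256 ≡ 202^2 = 40804 ≡ 205
282 = 256 + 16 + 8 + 2, so 314^282 ≡ 205·100·10·48 ≡ 121 (mod 347)
R · y^e mod p:
220^2 = 48400 ≡ 167
220^4 ≡ 167^2 = 27889 ≡ 129
220^8 ≡ 129^2 = 16641 ≡ 332
220^16 ≡ 332^2 = 110224 ≡ 225
220^32 ≡ 225^2 = 50625 ≡ 310
220^64 ≡ 310^2 = 96100 ≡ 328
123 = 64 + 32 + 16 + 8 + 2 + 1, so 220^123 ≡ 328·310·225·332·167·220 ≡ 178 (mod 347)
188·178 = 33464 ≡ 152 (mod 347)
121 ≠ 152; the check fails.

no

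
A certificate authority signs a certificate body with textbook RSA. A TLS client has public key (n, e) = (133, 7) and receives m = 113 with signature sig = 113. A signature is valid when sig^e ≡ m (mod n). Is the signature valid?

valid

sig^2 ≡ 113^2 = 12769 ≡ 1
sig^4 ≡ 1^2 = 1
7 = 4 + 2 + 1, so sig^7 ≡ 1·1·113 ≡ 113 (mod 133)
sig^7 mod 133 = 113 matches m.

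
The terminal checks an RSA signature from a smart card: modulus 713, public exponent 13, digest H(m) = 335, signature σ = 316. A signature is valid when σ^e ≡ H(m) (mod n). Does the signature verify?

does not verify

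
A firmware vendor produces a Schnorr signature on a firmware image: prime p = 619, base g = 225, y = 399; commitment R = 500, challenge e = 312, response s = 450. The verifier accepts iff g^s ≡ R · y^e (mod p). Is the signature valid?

g^s mod p:
225^2 = 50625 ≡ 486
225^4 ≡ 486^2 = 236196 ≡ 357
225^8 ≡ 357^2 = 127449 ≡ 554
225^16 ≡ 554^2 = 306916 ≡ 511
225^32 ≡ 511^2 = 261121 ≡ 522
225^64 ≡ 522^2 = 272484 ≡ 124
225^128 ≡ 124^2 = 15376 ≡ 520
225^256 ≡ 520^2 = 270400 ≡ 516
450 = 256 + 128 + 64 + 2, so 225^450 ≡ 516·520·124·486 ≡ 377 (mod 619)
R · y^e mod p:
399^2 = 159201 ≡ 118
399^4 ≡ 118^2 = 13924 ≡ 306
399^8 ≡ 306^2 = 93636 ≡ 167
399^16 ≡ 167^2 = 27889 ≡ 34
399^32 ≡ 34^2 = 1156 ≡ 537
399^64 ≡ 537^2 = 288369 ≡ 534
399^128 ≡ 534^2 = 285156 ≡ 416
399^256 ≡ 416^2 = 173056 ≡ 355
312 = 256 + 32 + 16 + 8, so 399^312 ≡ 355·537·34·167 ≡ 38 (mod 619)
500·38 = 19000 ≡ 430 (mod 619)
377 ≠ 430; the check fails.

invalid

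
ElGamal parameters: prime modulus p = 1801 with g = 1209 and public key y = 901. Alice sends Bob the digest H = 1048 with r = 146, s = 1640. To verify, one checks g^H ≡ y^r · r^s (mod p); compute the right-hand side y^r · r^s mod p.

1631

Squares mod 1801: 901^1≡901, 901^2≡1351, 901^4≡788, 901^8≡1400, 901^16≡512, 901^32≡999, 901^64≡247, 901^128≡1576
146 = 128 + 16 + 2, so 901^146 ≡ 1576·512·1351 ≡ 16 (mod 1801)
Squares mod 1801: 146^1≡146, 146^2≡1505, 146^4≡1168, 146^8≡867, 146^16≡672, 146^32≡1334, 146^64≡168, 146^128≡1209, 146^256≡1070, 146^512≡1265, 146^1024≡937
1640 = 1024 + 512 + 64 + 32 + 8, so 146^1640 ≡ 937·1265·168·1334·867 ≡ 1115 (mod 1801)
y^r · r^s ≡ 16·1115 = 17840 ≡ 1631 (mod 1801)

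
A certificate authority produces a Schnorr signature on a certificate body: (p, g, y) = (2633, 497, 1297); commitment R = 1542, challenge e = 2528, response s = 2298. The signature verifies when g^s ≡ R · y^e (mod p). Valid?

yes

g^s mod p:
497^2 = 247009 ≡ 2140
497^4 ≡ 2140^2 = 4579600 ≡ 813
497^8 ≡ 813^2 = 660969 ≡ 86
497^16 ≡ 86^2 = 7396 ≡ 2130
497^32 ≡ 2130^2 = 4536900 ≡ 241
497^64 ≡ 241^2 = 58081 ≡ 155
497^128 ≡ 155^2 = 24025 ≡ 328
497^256 ≡ 328^2 = 107584 ≡ 2264
497^512 ≡ 2264^2 = 5125696 ≡ 1878
497^1024 ≡ 1878^2 = 3526884 ≡ 1297
497^2048 ≡ 1297^2 = 1682209 ≡ 2355
2298 = 2048 + 128 + 64 + 32 + 16 + 8 + 2, so 497^2298 ≡ 2355·328·155·241·2130·86·2140 ≡ 755 (mod 2633)
R · y^e mod p:
1297^2 = 1682209 ≡ 2355
1297^4 ≡ 2355^2 = 5546025 ≡ 927
1297^8 ≡ 927^2 = 859329 ≡ 971
1297^16 ≡ 971^2 = 942841 ≡ 227
1297^32 ≡ 227^2 = 51529 ≡ 1502
1297^64 ≡ 1502^2 = 2256004 ≡ 2156
1297^128 ≡ 2156^2 = 4648336 ≡ 1091
1297^256 ≡ 1091^2 = 1190281 ≡ 165
1297^512 ≡ 165^2 = 27225 ≡ 895
1297^1024 ≡ 895^2 = 801025 ≡ 593
1297^2048 ≡ 593^2 = 351649 ≡ 1460
2528 = 2048 + 256 + 128 + 64 + 32, so 1297^2528 ≡ 1460·165·1091·2156·1502 ≡ 593 (mod 2633)
1542·593 = 914406 ≡ 755 (mod 2633)
755 ≡ 755 (mod 2633); signature holds.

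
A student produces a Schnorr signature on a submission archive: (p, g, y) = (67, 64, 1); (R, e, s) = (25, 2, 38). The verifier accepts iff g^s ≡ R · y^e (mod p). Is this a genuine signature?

genuine

g^s mod p:
64^38 mod 67 = 25
R · y^e mod p:
1^2 mod 67 = 1
25·1 = 25 ≡ 25 (mod 67)
25 ≡ 25 (mod 67); signature holds.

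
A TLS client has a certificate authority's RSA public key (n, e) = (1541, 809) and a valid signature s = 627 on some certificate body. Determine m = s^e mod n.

886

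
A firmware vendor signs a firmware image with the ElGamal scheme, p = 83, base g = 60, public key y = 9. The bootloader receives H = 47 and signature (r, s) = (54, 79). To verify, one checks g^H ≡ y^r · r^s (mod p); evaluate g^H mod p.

6

60^47 mod 83 = 6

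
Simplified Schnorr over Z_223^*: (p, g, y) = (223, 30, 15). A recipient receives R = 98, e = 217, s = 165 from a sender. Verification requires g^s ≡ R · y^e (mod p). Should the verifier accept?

accept

g^s mod p:
30^2 = 900 ≡ 8
30^4 ≡ 8^2 = 64
30^8 ≡ 64^2 = 4096 ≡ 82
30^16 ≡ 82^2 = 6724 ≡ 34
30^32 ≡ 34^2 = 1156 ≡ 41
30^64 ≡ 41^2 = 1681 ≡ 120
30^128 ≡ 120^2 = 14400 ≡ 128
165 = 128 + 32 + 4 + 1, so 30^165 ≡ 128·41·64·30 ≡ 128 (mod 223)
R · y^e mod p:
15^2 = 225 ≡ 2
15^4 ≡ 2^2 = 4
15^8 ≡ 4^2 = 16
15^16 ≡ 16^2 = 256 ≡ 33
15^32 ≡ 33^2 = 1089 ≡ 197
15^64 ≡ 197^2 = 38809 ≡ 7
15^128 ≡ 7^2 = 49
217 = 128 + 64 + 16 + 8 + 1, so 15^217 ≡ 49·7·33·16·15 ≡ 197 (mod 223)
98·197 = 19306 ≡ 128 (mod 223)
128 ≡ 128 (mod 223); signature holds.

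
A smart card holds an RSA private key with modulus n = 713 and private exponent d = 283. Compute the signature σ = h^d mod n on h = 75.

h^283 mod 713 = 662

662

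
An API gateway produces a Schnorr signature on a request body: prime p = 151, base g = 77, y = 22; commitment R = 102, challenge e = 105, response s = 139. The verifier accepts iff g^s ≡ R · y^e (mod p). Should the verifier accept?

accept

g^s mod p:
77^139 mod 151 = 35
R · y^e mod p:
22^105 mod 151 = 64
102·64 = 6528 ≡ 35 (mod 151)
35 ≡ 35 (mod 151); signature holds.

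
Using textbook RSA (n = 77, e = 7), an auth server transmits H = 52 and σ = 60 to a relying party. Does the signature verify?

does not verify

σ^2 ≡ 60^2 = 3600 ≡ 58
σ^4 ≡ 58^2 = 3364 ≡ 53
7 = 4 + 2 + 1, so σ^7 ≡ 53·58·60 ≡ 25 (mod 77)
σ^7 mod 77 = 25, but H = 52.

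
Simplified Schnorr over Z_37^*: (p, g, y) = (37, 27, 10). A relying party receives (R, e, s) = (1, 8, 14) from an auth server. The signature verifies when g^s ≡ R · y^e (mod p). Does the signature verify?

verifies

g^s mod p:
Squares mod 37: 27^1≡27, 27^2≡26, 27^4≡10, 27^8≡26
14 = 8 + 4 + 2, so 27^14 ≡ 26·10·26 ≡ 26 (mod 37)
R · y^e mod p:
Squares mod 37: 10^1≡10, 10^2≡26, 10^4≡10, 10^8≡26
10^8 ≡ 26 (mod 37)
1·26 = 26 ≡ 26 (mod 37)
26 ≡ 26 (mod 37); signature holds.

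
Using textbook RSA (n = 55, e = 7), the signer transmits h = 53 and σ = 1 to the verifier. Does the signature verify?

σ^2 ≡ 1^2 = 1
σ^4 ≡ 1^2 = 1
7 = 4 + 2 + 1, so σ^7 ≡ 1·1·1 ≡ 1 (mod 55)
σ^7 mod 55 = 1, but h = 53.

does not verify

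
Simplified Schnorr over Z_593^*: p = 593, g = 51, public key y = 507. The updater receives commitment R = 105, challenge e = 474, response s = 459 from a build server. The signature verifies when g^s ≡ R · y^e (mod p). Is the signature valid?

g^s mod p:
Squares mod 593: 51^1≡51, 51^2≡229, 51^4≡257, 51^8≡226, 51^16≡78, 51^32≡154, 51^64≡589, 51^128≡16, 51^256≡256
459 = 256 + 128 + 64 + 8 + 2 + 1, so 51^459 ≡ 256·16·589·226·229·51 ≡ 48 (mod 593)
R · y^e mod p:
Squares mod 593: 507^1≡507, 507^2≡280, 507^4≡124, 507^8≡551, 507^16≡578, 507^32≡225, 507^64≡220, 507^128≡367, 507^256≡78
474 = 256 + 128 + 64 + 16 + 8 + 2, so 507^474 ≡ 78·367·220·578·551·280 ≡ 136 (mod 593)
105·136 = 14280 ≡ 48 (mod 593)
48 ≡ 48 (mod 593); signature holds.

valid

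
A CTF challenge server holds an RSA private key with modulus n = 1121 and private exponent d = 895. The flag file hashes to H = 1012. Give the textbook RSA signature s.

359

H^2 ≡ 1012^2 = 1024144 ≡ 671
H^4 ≡ 671^2 = 450241 ≡ 720
H^8 ≡ 720^2 = 518400 ≡ 498
H^16 ≡ 498^2 = 248004 ≡ 263
H^32 ≡ 263^2 = 69169 ≡ 788
H^64 ≡ 788^2 = 620944 ≡ 1031
H^128 ≡ 1031^2 = 1062961 ≡ 253
H^256 ≡ 253^2 = 64009 ≡ 112
H^512 ≡ 112^2 = 12544 ≡ 213
895 = 512 + 256 + 64 + 32 + 16 + 8 + 4 + 2 + 1, so H^895 ≡ 213·112·1031·788·263·498·720·671·1012 ≡ 359 (mod 1121)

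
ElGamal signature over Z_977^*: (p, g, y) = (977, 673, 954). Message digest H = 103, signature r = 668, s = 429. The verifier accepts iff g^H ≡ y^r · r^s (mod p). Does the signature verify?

Left side g^H mod p:
673^2 = 452929 ≡ 578
673^4 ≡ 578^2 = 334084 ≡ 927
673^8 ≡ 927^2 = 859329 ≡ 546
673^16 ≡ 546^2 = 298116 ≡ 131
673^32 ≡ 131^2 = 17161 ≡ 552
673^64 ≡ 552^2 = 304704 ≡ 857
103 = 64 + 32 + 4 + 2 + 1, so 673^103 ≡ 857·552·927·578·673 ≡ 445 (mod 977)
Right side y^r · r^s mod p:
954^2 = 910116 ≡ 529
954^4 ≡ 529^2 = 279841 ≡ 419
954^8 ≡ 419^2 = 175561 ≡ 678
954^16 ≡ 678^2 = 459684 ≡ 494
954^32 ≡ 494^2 = 244036 ≡ 763
954^64 ≡ 763^2 = 582169 ≡ 854
954^128 ≡ 854^2 = 729316 ≡ 474
954^256 ≡ 474^2 = 224676 ≡ 943
954^512 ≡ 943^2 = 889249 ≡ 179
668 = 512 + 128 + 16 + 8 + 4, so 954^668 ≡ 179·474·494·678·419 ≡ 288 (mod 977)
668^2 = 446224 ≡ 712
668^4 ≡ 712^2 = 506944 ≡ 858
668^8 ≡ 858^2 = 736164 ≡ 483
668^16 ≡ 483^2 = 233289 ≡ 763
668^32 ≡ 763^2 = 582169 ≡ 854
668^64 ≡ 854^2 = 729316 ≡ 474
668^128 ≡ 474^2 = 224676 ≡ 943
668^256 ≡ 943^2 = 889249 ≡ 179
429 = 256 + 128 + 32 + 8 + 4 + 1, so 668^429 ≡ 179·943·854·483·858·668 ≡ 683 (mod 977)
288·683 = 196704 ≡ 327 (mod 977)
445 ≠ 327, so verification fails.

does not verify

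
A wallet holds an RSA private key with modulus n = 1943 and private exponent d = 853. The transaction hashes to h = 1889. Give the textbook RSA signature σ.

Squares mod 1943: h^1≡1889, h^2≡973, h^4≡488, h^8≡1098, h^16≡944, h^32≡1242, h^64≡1765, h^128≡596, h^256≡1590, h^512≡257
853 = 512 + 256 + 64 + 16 + 4 + 1, so h^853 ≡ 257·1590·1765·944·488·1889 ≡ 51 (mod 1943)

51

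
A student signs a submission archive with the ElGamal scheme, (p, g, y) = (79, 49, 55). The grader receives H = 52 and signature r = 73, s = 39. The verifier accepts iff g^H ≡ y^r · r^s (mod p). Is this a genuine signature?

Left side g^H mod p:
49^52 mod 79 = 55
Right side y^r · r^s mod p:
55^73 mod 79 = 55
73^39 mod 79 = 1
55·1 = 55 ≡ 55 (mod 79)
55 ≡ 55 (mod 79), so the signature is genuine.

genuine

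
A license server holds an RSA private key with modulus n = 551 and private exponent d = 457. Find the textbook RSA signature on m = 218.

m^2 ≡ 218^2 = 47524 ≡ 138
m^4 ≡ 138^2 = 19044 ≡ 310
m^8 ≡ 310^2 = 96100 ≡ 226
m^16 ≡ 226^2 = 51076 ≡ 384
m^32 ≡ 384^2 = 147456 ≡ 339
m^64 ≡ 339^2 = 114921 ≡ 313
m^128 ≡ 313^2 = 97969 ≡ 442
m^256 ≡ 442^2 = 195364 ≡ 310
457 = 256 + 128 + 64 + 8 + 1, so m^457 ≡ 310·442·313·226·218 ≡ 403 (mod 551)

403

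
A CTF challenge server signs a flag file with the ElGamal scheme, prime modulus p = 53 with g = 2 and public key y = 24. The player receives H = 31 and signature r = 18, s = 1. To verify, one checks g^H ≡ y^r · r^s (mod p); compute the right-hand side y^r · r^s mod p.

21

24^2 = 576 ≡ 46
24^4 ≡ 46^2 = 2116 ≡ 49
24^8 ≡ 49^2 = 2401 ≡ 16
24^16 ≡ 16^2 = 256 ≡ 44
18 = 16 + 2, so 24^18 ≡ 44·46 ≡ 10 (mod 53)
18^1 mod 53 = 18
y^r · r^s ≡ 10·18 = 180 ≡ 21 (mod 53)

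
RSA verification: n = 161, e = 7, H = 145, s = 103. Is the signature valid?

valid

s^2 ≡ 103^2 = 10609 ≡ 144
s^4 ≡ 144^2 = 20736 ≡ 128
7 = 4 + 2 + 1, so s^7 ≡ 128·144·103 ≡ 145 (mod 161)
Since 145 equals the digest 145, verification succeeds.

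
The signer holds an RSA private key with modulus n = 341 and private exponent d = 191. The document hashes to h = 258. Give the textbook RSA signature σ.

h^191 mod 341 = 236

236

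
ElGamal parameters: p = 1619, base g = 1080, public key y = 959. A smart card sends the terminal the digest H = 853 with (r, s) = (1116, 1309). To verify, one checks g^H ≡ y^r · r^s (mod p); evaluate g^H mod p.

1080^2 = 1166400 ≡ 720
1080^4 ≡ 720^2 = 518400 ≡ 320
1080^8 ≡ 320^2 = 102400 ≡ 403
1080^16 ≡ 403^2 = 162409 ≡ 509
1080^32 ≡ 509^2 = 259081 ≡ 41
1080^64 ≡ 41^2 = 1681 ≡ 62
1080^128 ≡ 62^2 = 3844 ≡ 606
1080^256 ≡ 606^2 = 367236 ≡ 1342
1080^512 ≡ 1342^2 = 1800964 ≡ 636
853 = 512 + 256 + 64 + 16 + 4 + 1, so 1080^853 ≡ 636·1342·62·509·320·1080 ≡ 294 (mod 1619)

294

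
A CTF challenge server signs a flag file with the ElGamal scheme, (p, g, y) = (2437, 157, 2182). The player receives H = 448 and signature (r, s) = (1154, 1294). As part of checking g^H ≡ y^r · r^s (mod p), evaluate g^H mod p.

157^2 = 24649 ≡ 279
157^4 ≡ 279^2 = 77841 ≡ 2294
157^8 ≡ 2294^2 = 5262436 ≡ 953
157^16 ≡ 953^2 = 908209 ≡ 1645
157^32 ≡ 1645^2 = 2706025 ≡ 955
157^64 ≡ 955^2 = 912025 ≡ 587
157^128 ≡ 587^2 = 344569 ≡ 952
157^256 ≡ 952^2 = 906304 ≡ 2177
448 = 256 + 128 + 64, so 157^448 ≡ 2177·952·587 ≡ 2137 (mod 2437)

2137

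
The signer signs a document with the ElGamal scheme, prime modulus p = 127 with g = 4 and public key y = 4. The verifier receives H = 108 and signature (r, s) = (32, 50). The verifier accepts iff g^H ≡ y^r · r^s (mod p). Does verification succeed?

passes

Left side g^H mod p:
4^108 mod 127 = 64
Right side y^r · r^s mod p:
4^32 mod 127 = 2
32^50 mod 127 = 32
2·32 = 64 ≡ 64 (mod 127)
64 ≡ 64 (mod 127), so the signature is genuine.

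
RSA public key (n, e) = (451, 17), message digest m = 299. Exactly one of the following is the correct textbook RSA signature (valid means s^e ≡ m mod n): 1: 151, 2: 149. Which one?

Candidate 1: Squares mod 451: 151^1≡151, 151^2≡251, 151^4≡312, 151^8≡379, 151^16≡223; 17 = 16 + 1, so 151^17 ≡ 223·151 ≡ 299 (mod 451)
  → matches m = 299
Candidate 2: Squares mod 451: 149^1≡149, 149^2≡102, 149^4≡31, 149^8≡59, 149^16≡324; 17 = 16 + 1, so 149^17 ≡ 324·149 ≡ 19 (mod 451)

1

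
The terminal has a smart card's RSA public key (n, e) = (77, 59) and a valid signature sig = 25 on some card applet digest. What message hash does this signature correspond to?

Squares mod 77: sig^1≡25, sig^2≡9, sig^4≡4, sig^8≡16, sig^16≡25, sig^32≡9
59 = 32 + 16 + 8 + 2 + 1, so sig^59 ≡ 9·25·16·9·25 ≡ 37 (mod 77)

37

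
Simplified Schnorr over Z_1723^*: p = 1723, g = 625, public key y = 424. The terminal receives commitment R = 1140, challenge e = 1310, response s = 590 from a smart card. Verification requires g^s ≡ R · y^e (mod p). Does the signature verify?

does not verify

g^s mod p:
625^2 = 390625 ≡ 1227
625^4 ≡ 1227^2 = 1505529 ≡ 1350
625^8 ≡ 1350^2 = 1822500 ≡ 1289
625^16 ≡ 1289^2 = 1661521 ≡ 549
625^32 ≡ 549^2 = 301401 ≡ 1599
625^64 ≡ 1599^2 = 2556801 ≡ 1592
625^128 ≡ 1592^2 = 2534464 ≡ 1654
625^256 ≡ 1654^2 = 2735716 ≡ 1315
625^512 ≡ 1315^2 = 1729225 ≡ 1056
590 = 512 + 64 + 8 + 4 + 2, so 625^590 ≡ 1056·1592·1289·1350·1227 ≡ 549 (mod 1723)
R · y^e mod p:
424^2 = 179776 ≡ 584
424^4 ≡ 584^2 = 341056 ≡ 1625
424^8 ≡ 1625^2 = 2640625 ≡ 989
424^16 ≡ 989^2 = 978121 ≡ 1180
424^32 ≡ 1180^2 = 1392400 ≡ 216
424^64 ≡ 216^2 = 46656 ≡ 135
424^128 ≡ 135^2 = 18225 ≡ 995
424^256 ≡ 995^2 = 990025 ≡ 1023
424^512 ≡ 1023^2 = 1046529 ≡ 668
424^1024 ≡ 668^2 = 446224 ≡ 1690
1310 = 1024 + 256 + 16 + 8 + 4 + 2, so 424^1310 ≡ 1690·1023·1180·989·1625·584 ≡ 1345 (mod 1723)
1140·1345 = 1533300 ≡ 1553 (mod 1723)
549 ≠ 1553; the check fails.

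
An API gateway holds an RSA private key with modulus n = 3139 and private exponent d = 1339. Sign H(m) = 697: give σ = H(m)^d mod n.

99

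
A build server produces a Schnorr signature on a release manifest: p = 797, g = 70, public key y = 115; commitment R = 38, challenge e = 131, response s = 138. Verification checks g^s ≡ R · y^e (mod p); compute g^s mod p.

70^138 mod 797 = 601

601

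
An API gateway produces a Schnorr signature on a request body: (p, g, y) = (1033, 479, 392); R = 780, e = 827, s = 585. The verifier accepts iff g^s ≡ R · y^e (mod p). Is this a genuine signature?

genuine

g^s mod p:
Squares mod 1033: 479^1≡479, 479^2≡115, 479^4≡829, 479^8≡296, 479^16≡844, 479^32≡599, 479^64≡350, 479^128≡606, 479^256≡521, 479^512≡795
585 = 512 + 64 + 8 + 1, so 479^585 ≡ 795·350·296·479 ≡ 997 (mod 1033)
R · y^e mod p:
Squares mod 1033: 392^1≡392, 392^2≡780, 392^4≡996, 392^8≡336, 392^16≡299, 392^32≡563, 392^64≡871, 392^128≡419, 392^256≡984, 392^512≡335
827 = 512 + 256 + 32 + 16 + 8 + 2 + 1, so 392^827 ≡ 335·984·563·299·336·780·392 ≡ 731 (mod 1033)
780·731 = 570180 ≡ 997 (mod 1033)
997 ≡ 997 (mod 1033); signature holds.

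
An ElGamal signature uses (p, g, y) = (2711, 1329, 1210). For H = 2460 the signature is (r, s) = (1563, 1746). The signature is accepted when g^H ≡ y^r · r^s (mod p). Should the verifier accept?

Left side g^H mod p:
1329^2 = 1766241 ≡ 1380
1329^4 ≡ 1380^2 = 1904400 ≡ 1278
1329^8 ≡ 1278^2 = 1633284 ≡ 1262
1329^16 ≡ 1262^2 = 1592644 ≡ 1287
1329^32 ≡ 1287^2 = 1656369 ≡ 2659
1329^64 ≡ 2659^2 = 7070281 ≡ 2704
1329^128 ≡ 2704^2 = 7311616 ≡ 49
1329^256 ≡ 49^2 = 2401
1329^512 ≡ 2401^2 = 5764801 ≡ 1215
1329^1024 ≡ 1215^2 = 1476225 ≡ 1441
1329^2048 ≡ 1441^2 = 2076481 ≡ 2566
2460 = 2048 + 256 + 128 + 16 + 8 + 4, so 1329^2460 ≡ 2566·2401·49·1287·1262·1278 ≡ 345 (mod 2711)
Right side y^r · r^s mod p:
1210^2 = 1464100 ≡ 160
1210^4 ≡ 160^2 = 25600 ≡ 1201
1210^8 ≡ 1201^2 = 1442401 ≡ 149
1210^16 ≡ 149^2 = 22201 ≡ 513
1210^32 ≡ 513^2 = 263169 ≡ 202
1210^64 ≡ 202^2 = 40804 ≡ 139
1210^128 ≡ 139^2 = 19321 ≡ 344
1210^256 ≡ 344^2 = 118336 ≡ 1763
1210^512 ≡ 1763^2 = 3108169 ≡ 1363
1210^1024 ≡ 1363^2 = 1857769 ≡ 734
1563 = 1024 + 512 + 16 + 8 + 2 + 1, so 1210^1563 ≡ 734·1363·513·149·160·1210 ≡ 480 (mod 2711)
1563^2 = 2442969 ≡ 358
1563^4 ≡ 358^2 = 128164 ≡ 747
1563^8 ≡ 747^2 = 558009 ≡ 2254
1563^16 ≡ 2254^2 = 5080516 ≡ 102
1563^32 ≡ 102^2 = 10404 ≡ 2271
1563^64 ≡ 2271^2 = 5157441 ≡ 1119
1563^128 ≡ 1119^2 = 1252161 ≡ 2390
1563^256 ≡ 2390^2 = 5712100 ≡ 23
1563^512 ≡ 23^2 = 529
1563^1024 ≡ 529^2 = 279841 ≡ 608
1746 = 1024 + 512 + 128 + 64 + 16 + 2, so 1563^1746 ≡ 608·529·2390·1119·102·358 ≡ 2627 (mod 2711)
480·2627 = 1260960 ≡ 345 (mod 2711)
345 ≡ 345 (mod 2711), so the signature is genuine.

accept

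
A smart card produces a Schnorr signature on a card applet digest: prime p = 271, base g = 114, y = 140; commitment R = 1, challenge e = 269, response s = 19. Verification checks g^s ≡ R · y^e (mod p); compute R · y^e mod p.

140^2 = 19600 ≡ 88
140^4 ≡ 88^2 = 7744 ≡ 156
140^8 ≡ 156^2 = 24336 ≡ 217
140^16 ≡ 217^2 = 47089 ≡ 206
140^32 ≡ 206^2 = 42436 ≡ 160
140^64 ≡ 160^2 = 25600 ≡ 126
140^128 ≡ 126^2 = 15876 ≡ 158
140^256 ≡ 158^2 = 24964 ≡ 32
269 = 256 + 8 + 4 + 1, so 140^269 ≡ 32·217·156·140 ≡ 211 (mod 271)
R · y^e ≡ 1·211 = 211 ≡ 211 (mod 271)

211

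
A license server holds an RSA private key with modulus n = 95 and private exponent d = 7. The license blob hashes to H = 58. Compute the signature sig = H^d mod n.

77

H^2 ≡ 58^2 = 3364 ≡ 39
H^4 ≡ 39^2 = 1521 ≡ 1
7 = 4 + 2 + 1, so H^7 ≡ 1·39·58 ≡ 77 (mod 95)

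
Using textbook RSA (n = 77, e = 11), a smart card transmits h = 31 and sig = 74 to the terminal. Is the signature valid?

invalid

sig^11 mod 77 = 30
30 ≠ 31, so verification fails.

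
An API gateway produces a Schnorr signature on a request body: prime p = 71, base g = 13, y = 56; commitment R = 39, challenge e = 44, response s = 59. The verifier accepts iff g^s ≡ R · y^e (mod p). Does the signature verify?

verifies

g^s mod p:
13^2 = 169 ≡ 27
13^4 ≡ 27^2 = 729 ≡ 19
13^8 ≡ 19^2 = 361 ≡ 6
13^16 ≡ 6^2 = 36
13^32 ≡ 36^2 = 1296 ≡ 18
59 = 32 + 16 + 8 + 2 + 1, so 13^59 ≡ 18·36·6·27·13 ≡ 68 (mod 71)
R · y^e mod p:
56^2 = 3136 ≡ 12
56^4 ≡ 12^2 = 144 ≡ 2
56^8 ≡ 2^2 = 4
56^16 ≡ 4^2 = 16
56^32 ≡ 16^2 = 256 ≡ 43
44 = 32 + 8 + 4, so 56^44 ≡ 43·4·2 ≡ 60 (mod 71)
39·60 = 2340 ≡ 68 (mod 71)
68 ≡ 68 (mod 71); signature holds.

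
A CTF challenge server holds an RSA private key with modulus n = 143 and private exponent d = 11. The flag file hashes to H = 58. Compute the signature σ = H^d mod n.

H^2 ≡ 58^2 = 3364 ≡ 75
H^4 ≡ 75^2 = 5625 ≡ 48
H^8 ≡ 48^2 = 2304 ≡ 16
11 = 8 + 2 + 1, so H^11 ≡ 16·75·58 ≡ 102 (mod 143)

102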